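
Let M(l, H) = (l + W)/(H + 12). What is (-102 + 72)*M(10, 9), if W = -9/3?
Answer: -10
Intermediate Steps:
W = -3 (W = -9*1/3 = -3)
M(l, H) = (-3 + l)/(12 + H) (M(l, H) = (l - 3)/(H + 12) = (-3 + l)/(12 + H))
(-102 + 72)*M(10, 9) = (-102 + 72)*((-3 + 10)/(12 + 9)) = -30*7/21 = -10*7/7 = -30*1/3 = -10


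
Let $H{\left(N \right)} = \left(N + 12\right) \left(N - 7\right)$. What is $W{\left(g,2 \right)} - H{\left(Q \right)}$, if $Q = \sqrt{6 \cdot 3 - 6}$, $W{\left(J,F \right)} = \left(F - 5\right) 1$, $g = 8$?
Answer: $69 - 10 \sqrt{3} \approx 51.68$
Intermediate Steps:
$W{\left(J,F \right)} = -5 + F$ ($W{\left(J,F \right)} = \left(-5 + F\right) 1 = -5 + F$)
$Q = 2 \sqrt{3}$ ($Q = \sqrt{18 - 6} = \sqrt{12} = 2 \sqrt{3} \approx 3.4641$)
$H{\left(N \right)} = \left(-7 + N\right) \left(12 + N\right)$ ($H{\left(N \right)} = \left(12 + N\right) \left(-7 + N\right) = \left(-7 + N\right) \left(12 + N\right)$)
$W{\left(g,2 \right)} - H{\left(Q \right)} = \left(-5 + 2\right) - \left(-84 + \left(2 \sqrt{3}\right)^{2} + 5 \cdot 2 \sqrt{3}\right) = -3 - \left(-84 + 12 + 10 \sqrt{3}\right) = -3 - \left(-72 + 10 \sqrt{3}\right) = -3 + \left(72 - 10 \sqrt{3}\right) = 69 - 10 \sqrt{3}$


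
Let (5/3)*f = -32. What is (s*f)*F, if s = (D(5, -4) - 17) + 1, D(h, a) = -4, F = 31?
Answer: 11904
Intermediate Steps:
f = -96/5 (f = (⅗)*(-32) = -96/5 ≈ -19.200)
s = -20 (s = (-4 - 17) + 1 = -21 + 1 = -20)
(s*f)*F = -20*(-96/5)*31 = 384*31 = 11904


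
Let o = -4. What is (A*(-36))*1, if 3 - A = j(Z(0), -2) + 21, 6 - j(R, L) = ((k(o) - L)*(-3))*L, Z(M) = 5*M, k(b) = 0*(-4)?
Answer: 432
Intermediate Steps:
k(b) = 0
j(R, L) = 6 - 3*L**2 (j(R, L) = 6 - (0 - L)*(-3)*L = 6 - -L*(-3)*L = 6 - 3*L*L = 6 - 3*L**2)
A = -12 (A = 3 - ((6 - 3*(-2)**2) + 21) = 3 - ((6 - 3*4) + 21) = 3 - ((6 - 12) + 21) = 3 - (-6 + 21) = 3 - 1*15 = 3 - 15 = -12)
(A*(-36))*1 = -12*(-36)*1 = 432*1 = 432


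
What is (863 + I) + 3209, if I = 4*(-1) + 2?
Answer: 4070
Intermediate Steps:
I = -2 (I = -4 + 2 = -2)
(863 + I) + 3209 = (863 - 2) + 3209 = 861 + 3209 = 4070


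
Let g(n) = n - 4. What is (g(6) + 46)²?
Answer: 2304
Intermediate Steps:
g(n) = -4 + n
(g(6) + 46)² = ((-4 + 6) + 46)² = (2 + 46)² = 48² = 2304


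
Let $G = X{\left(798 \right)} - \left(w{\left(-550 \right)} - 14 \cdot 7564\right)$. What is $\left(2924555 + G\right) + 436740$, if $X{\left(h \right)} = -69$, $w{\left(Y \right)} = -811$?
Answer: $3467933$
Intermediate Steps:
$G = 106638$ ($G = -69 - \left(-811 - 14 \cdot 7564\right) = -69 - \left(-811 - 105896\right) = -69 - -106707 = -69 + 106707 = 106638$)
$\left(2924555 + G\right) + 436740 = \left(2924555 + 106638\right) + 436740 = 3031193 + 436740 = 3467933$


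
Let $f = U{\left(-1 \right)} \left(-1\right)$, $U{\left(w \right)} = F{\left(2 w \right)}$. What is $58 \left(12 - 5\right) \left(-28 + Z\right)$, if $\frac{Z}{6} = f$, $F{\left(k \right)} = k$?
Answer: $-6496$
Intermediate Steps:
$U{\left(w \right)} = 2 w$
$f = 2$ ($f = 2 \left(-1\right) \left(-1\right) = \left(-2\right) \left(-1\right) = 2$)
$Z = 12$ ($Z = 6 \cdot 2 = 12$)
$58 \left(12 - 5\right) \left(-28 + Z\right) = 58 \left(12 - 5\right) \left(-28 + 12\right) = 58 \cdot 7 \left(-16\right) = 58 \left(-112\right) = -6496$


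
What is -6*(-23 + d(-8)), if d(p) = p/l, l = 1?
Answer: 186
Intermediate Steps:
d(p) = p (d(p) = p/1 = p*1 = p)
-6*(-23 + d(-8)) = -6*(-23 - 8) = -6*(-31) = 186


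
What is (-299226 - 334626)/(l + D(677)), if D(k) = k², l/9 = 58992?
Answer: -633852/989257 ≈ -0.64074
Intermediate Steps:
l = 530928 (l = 9*58992 = 530928)
(-299226 - 334626)/(l + D(677)) = (-299226 - 334626)/(530928 + 677²) = -633852/(530928 + 458329) = -633852/989257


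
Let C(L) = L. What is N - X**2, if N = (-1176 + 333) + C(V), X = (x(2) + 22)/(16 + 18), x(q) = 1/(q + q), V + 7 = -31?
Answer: -16302897/18496 ≈ -881.43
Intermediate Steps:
V = -38 (V = -7 - 31 = -38)
x(q) = 1/(2*q)
X = 89/136 (X = ((1/2)/2 + 22)/(16 + 18) = ((1/2)*(1/2) + 22)/34 = (1/4 + 22)*(1/34) = (89/4)*(1/34) = 89/136 ≈ 0.65441)
N = -881 (N = (-1176 + 333) - 38 = -843 - 38 = -881)
N - X**2 = -881 - (89/136)**2 = -881 - 1*7921/18496 = -881 - 7921/18496 = -16302897/18496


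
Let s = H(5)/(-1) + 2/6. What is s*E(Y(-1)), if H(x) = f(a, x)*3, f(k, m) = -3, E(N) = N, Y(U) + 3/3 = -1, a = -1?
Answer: -56/3 ≈ -18.667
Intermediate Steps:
Y(U) = -2 (Y(U) = -1 - 1 = -2)
H(x) = -9 (H(x) = -3*3 = -9)
s = 28/3 (s = -9/(-1) + 2/6 = -9*(-1) + 2*(⅙) = 9 + ⅓ = 28/3 ≈ 9.3333)
s*E(Y(-1)) = (28/3)*(-2) = -56/3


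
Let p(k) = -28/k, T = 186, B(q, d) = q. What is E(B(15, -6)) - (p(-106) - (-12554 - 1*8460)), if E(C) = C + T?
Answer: -1103103/53 ≈ -20813.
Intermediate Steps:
E(C) = 186 + C (E(C) = C + 186 = 186 + C)
E(B(15, -6)) - (p(-106) - (-12554 - 1*8460)) = (186 + 15) - (-28/(-106) - (-12554 - 1*8460)) = 201 - (-28*(-1/106) - (-12554 - 8460)) = 201 - (14/53 - 1*(-21014)) = 201 - (14/53 + 21014) = 201 - 1*1113756/53 = 201 - 1113756/53 = -1103103/53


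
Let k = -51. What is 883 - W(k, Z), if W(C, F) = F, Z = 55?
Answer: 828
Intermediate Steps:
883 - W(k, Z) = 883 - 1*55 = 883 - 55 = 828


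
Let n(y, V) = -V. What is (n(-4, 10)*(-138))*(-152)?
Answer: -209760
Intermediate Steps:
(n(-4, 10)*(-138))*(-152) = (-1*10*(-138))*(-152) = -10*(-138)*(-152) = 1380*(-152) = -209760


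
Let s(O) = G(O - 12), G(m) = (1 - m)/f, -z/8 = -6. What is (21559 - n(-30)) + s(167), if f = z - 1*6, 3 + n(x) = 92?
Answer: 64399/3 ≈ 21466.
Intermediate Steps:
z = 48 (z = -8*(-6) = 48)
n(x) = 89 (n(x) = -3 + 92 = 89)
f = 42 (f = 48 - 1*6 = 48 - 6 = 42)
G(m) = 1/42 - m/42 (G(m) = (1 - m)/42 = (1 - m)*(1/42) = 1/42 - m/42)
s(O) = 13/42 - O/42 (s(O) = 1/42 - (O - 12)/42 = 1/42 - (-12 + O)/42 = 1/42 + (2/7 - O/42) = 13/42 - O/42)
(21559 - n(-30)) + s(167) = (21559 - 1*89) + (13/42 - 1/42*167) = (21559 - 89) + (13/42 - 167/42) = 21470 - 11/3 = 64399/3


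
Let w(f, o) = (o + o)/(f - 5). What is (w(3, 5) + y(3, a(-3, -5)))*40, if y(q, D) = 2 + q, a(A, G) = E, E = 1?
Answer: 0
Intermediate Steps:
w(f, o) = 2*o/(-5 + f) (w(f, o) = (2*o)/(-5 + f) = 2*o/(-5 + f))
a(A, G) = 1
(w(3, 5) + y(3, a(-3, -5)))*40 = (2*5/(-5 + 3) + (2 + 3))*40 = (2*5/(-2) + 5)*40 = (2*5*(-1/2) + 5)*40 = (-5 + 5)*40 = 0*40 = 0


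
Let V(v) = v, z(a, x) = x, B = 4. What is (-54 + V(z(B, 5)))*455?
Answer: -22295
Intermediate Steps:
(-54 + V(z(B, 5)))*455 = (-54 + 5)*455 = -49*455 = -22295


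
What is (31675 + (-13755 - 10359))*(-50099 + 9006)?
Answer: -310704173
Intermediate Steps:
(31675 + (-13755 - 10359))*(-50099 + 9006) = (31675 - 24114)*(-41093) = 7561*(-41093) = -310704173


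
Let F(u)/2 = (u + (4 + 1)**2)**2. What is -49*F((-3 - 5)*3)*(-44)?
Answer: 4312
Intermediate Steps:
F(u) = 2*(25 + u)**2 (F(u) = 2*(u + (4 + 1)**2)**2 = 2*(u + 5**2)**2 = 2*(u + 25)**2 = 2*(25 + u)**2)
-49*F((-3 - 5)*3)*(-44) = -98*(25 + (-3 - 5)*3)**2*(-44) = -98*(25 - 8*3)**2*(-44) = -98*(25 - 24)**2*(-44) = -98*1**2*(-44) = -98*(-44) = 4312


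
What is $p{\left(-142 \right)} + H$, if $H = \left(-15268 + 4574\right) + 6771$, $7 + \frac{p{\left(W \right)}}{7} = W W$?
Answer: $137176$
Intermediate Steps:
$p{\left(W \right)} = -49 + 7 W^{2}$ ($p{\left(W \right)} = -49 + 7 W W = -49 + 7 W^{2}$)
$H = -3923$ ($H = -10694 + 6771 = -3923$)
$p{\left(-142 \right)} + H = \left(-49 + 7 \left(-142\right)^{2}\right) - 3923 = \left(-49 + 7 \cdot 20164\right) - 3923 = \left(-49 + 141148\right) - 3923 = 141099 - 3923 = 137176$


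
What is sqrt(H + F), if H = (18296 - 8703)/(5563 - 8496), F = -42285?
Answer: I*sqrt(363784383634)/2933 ≈ 205.64*I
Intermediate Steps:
H = -9593/2933 (H = 9593/(-2933) = 9593*(-1/2933) = -9593/2933 ≈ -3.2707)
sqrt(H + F) = sqrt(-9593/2933 - 42285) = sqrt(-124031498/2933) = I*sqrt(363784383634)/2933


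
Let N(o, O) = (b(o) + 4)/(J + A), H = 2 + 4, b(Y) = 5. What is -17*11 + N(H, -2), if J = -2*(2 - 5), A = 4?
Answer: -1861/10 ≈ -186.10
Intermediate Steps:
J = 6 (J = -2*(-3) = 6)
H = 6
N(o, O) = 9/10 (N(o, O) = (5 + 4)/(6 + 4) = 9/10)
-17*11 + N(H, -2) = -17*11 + 9/10 = -187 + 9/10 = -1861/10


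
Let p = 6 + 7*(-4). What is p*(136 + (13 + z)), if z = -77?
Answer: -1584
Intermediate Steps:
p = -22 (p = 6 - 28 = -22)
p*(136 + (13 + z)) = -22*(136 + (13 - 77)) = -22*(136 - 64) = -22*72 = -1584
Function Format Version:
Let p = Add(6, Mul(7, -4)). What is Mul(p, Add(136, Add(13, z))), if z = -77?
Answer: -1584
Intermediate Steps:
p = -22 (p = Add(6, -28) = -22)
Mul(p, Add(136, Add(13, z))) = Mul(-22, Add(136, Add(13, -77))) = Mul(-22, Add(136, -64)) = Mul(-22, 72) = -1584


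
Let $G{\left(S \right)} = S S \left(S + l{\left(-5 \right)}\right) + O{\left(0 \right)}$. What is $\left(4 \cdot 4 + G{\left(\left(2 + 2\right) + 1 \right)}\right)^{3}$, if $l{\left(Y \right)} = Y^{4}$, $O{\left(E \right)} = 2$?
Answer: $3920395064832$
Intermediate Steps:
$G{\left(S \right)} = 2 + S^{2} \left(625 + S\right)$ ($G{\left(S \right)} = S S \left(S + \left(-5\right)^{4}\right) + 2 = S S \left(S + 625\right) + 2 = S S \left(625 + S\right) + 2 = S^{2} \left(625 + S\right) + 2 = 2 + S^{2} \left(625 + S\right)$)
$\left(4 \cdot 4 + G{\left(\left(2 + 2\right) + 1 \right)}\right)^{3} = \left(4 \cdot 4 + \left(2 + \left(\left(2 + 2\right) + 1\right)^{3} + 625 \left(\left(2 + 2\right) + 1\right)^{2}\right)\right)^{3} = \left(16 + \left(2 + \left(4 + 1\right)^{3} + 625 \left(4 + 1\right)^{2}\right)\right)^{3} = \left(16 + \left(2 + 5^{3} + 625 \cdot 5^{2}\right)\right)^{3} = \left(16 + \left(2 + 125 + 625 \cdot 25\right)\right)^{3} = \left(16 + \left(2 + 125 + 15625\right)\right)^{3} = \left(16 + 15752\right)^{3} = 15768^{3} = 3920395064832$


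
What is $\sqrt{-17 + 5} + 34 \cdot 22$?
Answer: $748 + 2 i \sqrt{3} \approx 748.0 + 3.4641 i$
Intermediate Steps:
$\sqrt{-17 + 5} + 34 \cdot 22 = \sqrt{-12} + 748 = 2 i \sqrt{3} + 748 = 748 + 2 i \sqrt{3}$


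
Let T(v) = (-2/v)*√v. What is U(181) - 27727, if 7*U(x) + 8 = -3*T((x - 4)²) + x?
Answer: -11441042/413 ≈ -27702.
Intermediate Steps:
T(v) = -2/√v
U(x) = -8/7 + x/7 + 6/(7*√((-4 + x)²)) (U(x) = -8/7 + (-(-6)/√((x - 4)²) + x)/7 = -8/7 + (-(-6)/√((-4 + x)²) + x)/7 = -8/7 + (6/√((-4 + x)²) + x)/7 = -8/7 + (x + 6/√((-4 + x)²))/7 = -8/7 + (x/7 + 6/(7*√((-4 + x)²))) = -8/7 + x/7 + 6/(7*√((-4 + x)²)))
U(181) - 27727 = (-8/7 + (⅐)*181 + 6/(7*√((-4 + 181)²))) - 27727 = (-8/7 + 181/7 + 6/(7*√(177²))) - 27727 = (-8/7 + 181/7 + 6/(7*√31329)) - 27727 = (-8/7 + 181/7 + (6/7)*(1/177)) - 27727 = (-8/7 + 181/7 + 2/413) - 27727 = 10209/413 - 27727 = -11441042/413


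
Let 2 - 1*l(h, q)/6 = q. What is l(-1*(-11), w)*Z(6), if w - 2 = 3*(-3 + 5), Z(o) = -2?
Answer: 72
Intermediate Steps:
w = 8 (w = 2 + 3*(-3 + 5) = 2 + 3*2 = 2 + 6 = 8)
l(h, q) = 12 - 6*q
l(-1*(-11), w)*Z(6) = (12 - 6*8)*(-2) = (12 - 48)*(-2) = -36*(-2) = 72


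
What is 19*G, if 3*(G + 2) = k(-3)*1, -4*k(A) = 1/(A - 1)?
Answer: -1805/48 ≈ -37.604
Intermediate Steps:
k(A) = -1/(4*(-1 + A)) (k(A) = -1/(4*(A - 1)) = -1/(4*(-1 + A)))
G = -95/48 (G = -2 + (-1/(-4 + 4*(-3))*1)/3 = -2 + (-1/(-4 - 12)*1)/3 = -2 + (-1/(-16)*1)/3 = -2 + (-1*(-1/16)*1)/3 = -2 + ((1/16)*1)/3 = -2 + (⅓)*(1/16) = -2 + 1/48 = -95/48 ≈ -1.9792)
19*G = 19*(-95/48) = -1805/48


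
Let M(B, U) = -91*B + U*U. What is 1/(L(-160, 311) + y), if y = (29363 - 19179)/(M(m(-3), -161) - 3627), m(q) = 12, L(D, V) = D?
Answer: -10601/1691068 ≈ -0.0062688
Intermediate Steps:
M(B, U) = U**2 - 91*B (M(B, U) = -91*B + U**2 = U**2 - 91*B)
y = 5092/10601 (y = (29363 - 19179)/(((-161)**2 - 91*12) - 3627) = 10184/((25921 - 1092) - 3627) = 10184/(24829 - 3627) = 10184/21202 = 10184*(1/21202) = 5092/10601 ≈ 0.48033)
1/(L(-160, 311) + y) = 1/(-160 + 5092/10601) = 1/(-1691068/10601) = -10601/1691068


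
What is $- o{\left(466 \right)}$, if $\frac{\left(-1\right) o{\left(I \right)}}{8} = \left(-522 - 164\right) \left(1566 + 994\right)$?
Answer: $-14049280$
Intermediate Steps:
$o{\left(I \right)} = 14049280$ ($o{\left(I \right)} = - 8 \left(-522 - 164\right) \left(1566 + 994\right) = - 8 \left(\left(-686\right) 2560\right) = \left(-8\right) \left(-1756160\right) = 14049280$)
$- o{\left(466 \right)} = \left(-1\right) 14049280 = -14049280$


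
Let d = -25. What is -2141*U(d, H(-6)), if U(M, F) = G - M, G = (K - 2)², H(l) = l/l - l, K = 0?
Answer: -62089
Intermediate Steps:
H(l) = 1 - l
G = 4 (G = (0 - 2)² = (-2)² = 4)
U(M, F) = 4 - M
-2141*U(d, H(-6)) = -2141*(4 - 1*(-25)) = -2141*(4 + 25) = -2141*29 = -62089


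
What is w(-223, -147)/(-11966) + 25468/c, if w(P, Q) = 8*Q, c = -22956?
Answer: -34719229/34336437 ≈ -1.0111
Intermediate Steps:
w(-223, -147)/(-11966) + 25468/c = (8*(-147))/(-11966) + 25468/(-22956) = -1176*(-1/11966) + 25468*(-1/22956) = 588/5983 - 6367/5739 = -34719229/34336437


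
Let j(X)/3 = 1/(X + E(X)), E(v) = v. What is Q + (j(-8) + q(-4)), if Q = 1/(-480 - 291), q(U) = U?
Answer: -51673/12336 ≈ -4.1888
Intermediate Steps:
j(X) = 3/(2*X) (j(X) = 3/(X + X) = 3/((2*X)) = 3*(1/(2*X)) = 3/(2*X))
Q = -1/771 (Q = 1/(-771) = -1/771 ≈ -0.0012970)
Q + (j(-8) + q(-4)) = -1/771 + ((3/2)/(-8) - 4) = -1/771 + ((3/2)*(-⅛) - 4) = -1/771 + (-3/16 - 4) = -1/771 - 67/16 = -51673/12336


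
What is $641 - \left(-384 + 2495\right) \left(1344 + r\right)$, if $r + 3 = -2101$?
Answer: $1605001$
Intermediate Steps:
$r = -2104$ ($r = -3 - 2101 = -2104$)
$641 - \left(-384 + 2495\right) \left(1344 + r\right) = 641 - \left(-384 + 2495\right) \left(1344 - 2104\right) = 641 - 2111 \left(-760\right) = 641 - -1604360 = 641 + 1604360 = 1605001$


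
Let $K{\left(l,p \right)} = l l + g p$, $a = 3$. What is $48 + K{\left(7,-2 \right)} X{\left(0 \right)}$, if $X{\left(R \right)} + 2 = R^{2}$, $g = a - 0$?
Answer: $-38$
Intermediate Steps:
$g = 3$ ($g = 3 - 0 = 3 + 0 = 3$)
$X{\left(R \right)} = -2 + R^{2}$
$K{\left(l,p \right)} = l^{2} + 3 p$ ($K{\left(l,p \right)} = l l + 3 p = l^{2} + 3 p$)
$48 + K{\left(7,-2 \right)} X{\left(0 \right)} = 48 + \left(7^{2} + 3 \left(-2\right)\right) \left(-2 + 0^{2}\right) = 48 + \left(49 - 6\right) \left(-2 + 0\right) = 48 + 43 \left(-2\right) = 48 - 86 = -38$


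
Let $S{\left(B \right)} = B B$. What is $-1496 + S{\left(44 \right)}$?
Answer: $440$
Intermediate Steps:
$S{\left(B \right)} = B^{2}$
$-1496 + S{\left(44 \right)} = -1496 + 44^{2} = -1496 + 1936 = 440$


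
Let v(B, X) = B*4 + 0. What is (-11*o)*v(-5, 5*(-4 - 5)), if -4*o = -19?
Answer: 1045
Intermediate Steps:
o = 19/4 (o = -1/4*(-19) = 19/4 ≈ 4.7500)
v(B, X) = 4*B (v(B, X) = 4*B + 0 = 4*B)
(-11*o)*v(-5, 5*(-4 - 5)) = (-11*19/4)*(4*(-5)) = -209/4*(-20) = 1045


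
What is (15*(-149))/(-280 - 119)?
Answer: 745/133 ≈ 5.6015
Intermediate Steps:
(15*(-149))/(-280 - 119) = -2235/(-399) = -2235*(-1/399) = 745/133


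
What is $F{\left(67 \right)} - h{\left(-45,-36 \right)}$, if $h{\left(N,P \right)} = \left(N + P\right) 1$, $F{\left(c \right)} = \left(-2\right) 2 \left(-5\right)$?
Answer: $101$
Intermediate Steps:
$F{\left(c \right)} = 20$ ($F{\left(c \right)} = \left(-4\right) \left(-5\right) = 20$)
$h{\left(N,P \right)} = N + P$
$F{\left(67 \right)} - h{\left(-45,-36 \right)} = 20 - \left(-45 - 36\right) = 20 - -81 = 20 + 81 = 101$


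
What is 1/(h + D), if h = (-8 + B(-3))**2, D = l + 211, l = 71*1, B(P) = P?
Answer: 1/403 ≈ 0.0024814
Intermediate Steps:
l = 71
D = 282 (D = 71 + 211 = 282)
h = 121 (h = (-8 - 3)**2 = (-11)**2 = 121)
1/(h + D) = 1/(121 + 282) = 1/403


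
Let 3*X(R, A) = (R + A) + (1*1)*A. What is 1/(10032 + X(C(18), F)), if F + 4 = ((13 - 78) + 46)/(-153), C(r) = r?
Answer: 459/4606256 ≈ 9.9647e-5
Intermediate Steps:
F = -593/153 (F = -4 + ((13 - 78) + 46)/(-153) = -4 + (-65 + 46)*(-1/153) = -4 - 19*(-1/153) = -4 + 19/153 = -593/153 ≈ -3.8758)
X(R, A) = R/3 + 2*A/3 (X(R, A) = ((R + A) + (1*1)*A)/3 = ((A + R) + 1*A)/3 = ((A + R) + A)/3 = (R + 2*A)/3 = R/3 + 2*A/3)
1/(10032 + X(C(18), F)) = 1/(10032 + ((⅓)*18 + (⅔)*(-593/153))) = 1/(10032 + (6 - 1186/459)) = 1/(10032 + 1568/459) = 1/(4606256/459) = 459/4606256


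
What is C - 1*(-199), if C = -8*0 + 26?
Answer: 225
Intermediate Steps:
C = 26 (C = 0 + 26 = 26)
C - 1*(-199) = 26 - 1*(-199) = 26 + 199 = 225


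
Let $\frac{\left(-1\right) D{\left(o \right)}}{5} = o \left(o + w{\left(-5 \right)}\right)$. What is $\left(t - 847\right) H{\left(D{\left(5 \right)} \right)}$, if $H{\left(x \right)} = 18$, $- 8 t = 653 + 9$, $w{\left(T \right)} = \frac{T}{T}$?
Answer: $- \frac{33471}{2} \approx -16736.0$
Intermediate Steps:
$w{\left(T \right)} = 1$
$t = - \frac{331}{4}$ ($t = - \frac{653 + 9}{8} = \left(- \frac{1}{8}\right) 662 = - \frac{331}{4} \approx -82.75$)
$D{\left(o \right)} = - 5 o \left(1 + o\right)$ ($D{\left(o \right)} = - 5 o \left(o + 1\right) = - 5 o \left(1 + o\right)$)
$\left(t - 847\right) H{\left(D{\left(5 \right)} \right)} = \left(- \frac{331}{4} - 847\right) 18 = \left(- \frac{3719}{4}\right) 18 = - \frac{33471}{2}$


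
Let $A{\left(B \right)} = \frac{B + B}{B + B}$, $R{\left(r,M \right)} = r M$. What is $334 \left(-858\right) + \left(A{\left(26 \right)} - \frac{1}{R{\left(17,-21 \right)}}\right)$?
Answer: $- \frac{102305846}{357} \approx -2.8657 \cdot 10^{5}$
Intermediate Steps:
$R{\left(r,M \right)} = M r$
$A{\left(B \right)} = 1$ ($A{\left(B \right)} = \frac{2 B}{2 B} = 2 B \frac{1}{2 B} = 1$)
$334 \left(-858\right) + \left(A{\left(26 \right)} - \frac{1}{R{\left(17,-21 \right)}}\right) = 334 \left(-858\right) + \left(1 - \frac{1}{\left(-21\right) 17}\right) = -286572 + \left(1 - \frac{1}{-357}\right) = -286572 + \left(1 - - \frac{1}{357}\right) = -286572 + \left(1 + \frac{1}{357}\right) = -286572 + \frac{358}{357} = - \frac{102305846}{357}$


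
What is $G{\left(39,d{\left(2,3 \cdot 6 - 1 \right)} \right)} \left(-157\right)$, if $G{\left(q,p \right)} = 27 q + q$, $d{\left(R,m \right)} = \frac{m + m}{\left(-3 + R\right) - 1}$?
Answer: $-171444$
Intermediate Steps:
$d{\left(R,m \right)} = \frac{2 m}{-4 + R}$
$G{\left(q,p \right)} = 28 q$
$G{\left(39,d{\left(2,3 \cdot 6 - 1 \right)} \right)} \left(-157\right) = 28 \cdot 39 \left(-157\right) = 1092 \left(-157\right) = -171444$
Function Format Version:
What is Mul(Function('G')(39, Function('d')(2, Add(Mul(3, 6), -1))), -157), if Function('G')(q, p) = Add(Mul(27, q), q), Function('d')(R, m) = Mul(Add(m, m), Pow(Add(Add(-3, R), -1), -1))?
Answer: -171444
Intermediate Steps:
Function('d')(R, m) = Mul(2, m, Pow(Add(-4, R), -1)) (Function('d')(R, m) = Mul(Mul(2, m), Pow(Add(-4, R), -1)) = Mul(2, m, Pow(Add(-4, R), -1)))
Function('G')(q, p) = Mul(28, q)
Mul(Function('G')(39, Function('d')(2, Add(Mul(3, 6), -1))), -157) = Mul(Mul(28, 39), -157) = Mul(1092, -157) = -171444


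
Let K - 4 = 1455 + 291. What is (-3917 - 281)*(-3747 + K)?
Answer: 8383406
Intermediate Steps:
K = 1750 (K = 4 + (1455 + 291) = 4 + 1746 = 1750)
(-3917 - 281)*(-3747 + K) = (-3917 - 281)*(-3747 + 1750) = -4198*(-1997) = 8383406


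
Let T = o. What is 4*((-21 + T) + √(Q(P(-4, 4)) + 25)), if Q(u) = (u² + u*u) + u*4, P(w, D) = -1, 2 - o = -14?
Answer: -20 + 4*√23 ≈ -0.81667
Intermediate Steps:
o = 16 (o = 2 - 1*(-14) = 2 + 14 = 16)
T = 16
Q(u) = 2*u² + 4*u (Q(u) = (u² + u²) + 4*u = 2*u² + 4*u)
4*((-21 + T) + √(Q(P(-4, 4)) + 25)) = 4*((-21 + 16) + √(2*(-1)*(2 - 1) + 25)) = 4*(-5 + √(2*(-1)*1 + 25)) = 4*(-5 + √(-2 + 25)) = 4*(-5 + √23) = -20 + 4*√23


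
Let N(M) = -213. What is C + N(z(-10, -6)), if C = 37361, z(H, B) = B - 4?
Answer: 37148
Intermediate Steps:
z(H, B) = -4 + B
C + N(z(-10, -6)) = 37361 - 213 = 37148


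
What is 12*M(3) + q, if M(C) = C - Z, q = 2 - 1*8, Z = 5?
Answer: -30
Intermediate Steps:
q = -6 (q = 2 - 8 = -6)
M(C) = -5 + C (M(C) = C - 1*5 = C - 5 = -5 + C)
12*M(3) + q = 12*(-5 + 3) - 6 = 12*(-2) - 6 = -24 - 6 = -30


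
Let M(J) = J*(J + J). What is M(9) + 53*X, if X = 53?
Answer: 2971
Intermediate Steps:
M(J) = 2*J**2 (M(J) = J*(2*J) = 2*J**2)
M(9) + 53*X = 2*9**2 + 53*53 = 2*81 + 2809 = 162 + 2809 = 2971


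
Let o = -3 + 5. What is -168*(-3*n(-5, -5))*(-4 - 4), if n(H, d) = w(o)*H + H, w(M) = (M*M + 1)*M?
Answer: 221760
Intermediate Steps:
o = 2
w(M) = M*(1 + M²) (w(M) = (M² + 1)*M = (1 + M²)*M = M*(1 + M²))
n(H, d) = 11*H (n(H, d) = (2 + 2³)*H + H = (2 + 8)*H + H = 10*H + H = 11*H)
-168*(-3*n(-5, -5))*(-4 - 4) = -168*(-33*(-5))*(-4 - 4) = -168*(-3*(-55))*(-8) = -27720*(-8) = -168*(-1320) = 221760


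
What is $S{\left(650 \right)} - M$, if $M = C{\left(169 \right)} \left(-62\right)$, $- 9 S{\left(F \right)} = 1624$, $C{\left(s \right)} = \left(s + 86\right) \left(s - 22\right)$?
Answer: $\frac{20915006}{9} \approx 2.3239 \cdot 10^{6}$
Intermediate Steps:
$C{\left(s \right)} = \left(-22 + s\right) \left(86 + s\right)$ ($C{\left(s \right)} = \left(86 + s\right) \left(-22 + s\right) = \left(-22 + s\right) \left(86 + s\right)$)
$S{\left(F \right)} = - \frac{1624}{9}$ ($S{\left(F \right)} = \left(- \frac{1}{9}\right) 1624 = - \frac{1624}{9}$)
$M = -2324070$ ($M = \left(-1892 + 169^{2} + 64 \cdot 169\right) \left(-62\right) = \left(-1892 + 28561 + 10816\right) \left(-62\right) = 37485 \left(-62\right) = -2324070$)
$S{\left(650 \right)} - M = - \frac{1624}{9} - -2324070 = - \frac{1624}{9} + 2324070 = \frac{20915006}{9}$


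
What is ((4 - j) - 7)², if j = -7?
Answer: 16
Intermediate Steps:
((4 - j) - 7)² = ((4 - 1*(-7)) - 7)² = ((4 + 7) - 7)² = (11 - 7)² = 4² = 16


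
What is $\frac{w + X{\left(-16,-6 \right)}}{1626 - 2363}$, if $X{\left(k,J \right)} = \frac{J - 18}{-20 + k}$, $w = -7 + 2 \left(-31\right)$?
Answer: $\frac{205}{2211} \approx 0.092718$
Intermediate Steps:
$w = -69$ ($w = -7 - 62 = -69$)
$X{\left(k,J \right)} = \frac{-18 + J}{-20 + k}$
$\frac{w + X{\left(-16,-6 \right)}}{1626 - 2363} = \frac{-69 + \frac{-18 - 6}{-20 - 16}}{1626 - 2363} = \frac{-69 + \frac{1}{-36} \left(-24\right)}{-737} = \left(-69 - - \frac{2}{3}\right) \left(- \frac{1}{737}\right) = \left(-69 + \frac{2}{3}\right) \left(- \frac{1}{737}\right) = \left(- \frac{205}{3}\right) \left(- \frac{1}{737}\right) = \frac{205}{2211}$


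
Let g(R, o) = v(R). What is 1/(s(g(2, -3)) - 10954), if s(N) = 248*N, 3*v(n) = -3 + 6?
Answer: -1/10706 ≈ -9.3406e-5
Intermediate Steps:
v(n) = 1 (v(n) = (-3 + 6)/3 = (⅓)*3 = 1)
g(R, o) = 1
1/(s(g(2, -3)) - 10954) = 1/(248*1 - 10954) = 1/(248 - 10954) = 1/(-10706) = -1/10706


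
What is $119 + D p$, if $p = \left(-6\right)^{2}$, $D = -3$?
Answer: $11$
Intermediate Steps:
$p = 36$
$119 + D p = 119 - 108 = 11$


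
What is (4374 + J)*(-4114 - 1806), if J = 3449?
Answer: -46312160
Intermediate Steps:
(4374 + J)*(-4114 - 1806) = (4374 + 3449)*(-4114 - 1806) = 7823*(-5920) = -46312160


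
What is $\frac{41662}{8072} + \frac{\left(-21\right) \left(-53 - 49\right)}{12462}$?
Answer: $\frac{44706839}{8382772} \approx 5.3332$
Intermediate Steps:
$\frac{41662}{8072} + \frac{\left(-21\right) \left(-53 - 49\right)}{12462} = 41662 \cdot \frac{1}{8072} + \left(-21\right) \left(-102\right) \frac{1}{12462} = \frac{20831}{4036} + 2142 \cdot \frac{1}{12462} = \frac{20831}{4036} + \frac{357}{2077} = \frac{44706839}{8382772}$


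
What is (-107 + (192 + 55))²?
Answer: 19600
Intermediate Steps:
(-107 + (192 + 55))² = (-107 + 247)² = 140² = 19600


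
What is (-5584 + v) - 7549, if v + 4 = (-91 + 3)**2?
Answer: -5393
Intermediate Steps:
v = 7740 (v = -4 + (-91 + 3)**2 = -4 + (-88)**2 = -4 + 7744 = 7740)
(-5584 + v) - 7549 = (-5584 + 7740) - 7549 = 2156 - 7549 = -5393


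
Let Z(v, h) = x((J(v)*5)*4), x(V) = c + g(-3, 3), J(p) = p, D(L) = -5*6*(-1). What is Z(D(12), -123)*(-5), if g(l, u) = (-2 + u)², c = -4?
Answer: 15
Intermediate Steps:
D(L) = 30 (D(L) = -30*(-1) = 30)
x(V) = -3 (x(V) = -4 + (-2 + 3)² = -4 + 1² = -4 + 1 = -3)
Z(v, h) = -3
Z(D(12), -123)*(-5) = -3*(-5) = 15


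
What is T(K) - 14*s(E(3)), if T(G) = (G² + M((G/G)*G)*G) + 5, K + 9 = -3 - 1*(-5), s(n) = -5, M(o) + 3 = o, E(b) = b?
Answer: 194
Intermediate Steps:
M(o) = -3 + o
K = -7 (K = -9 + (-3 - 1*(-5)) = -9 + (-3 + 5) = -9 + 2 = -7)
T(G) = 5 + G² + G*(-3 + G) (T(G) = (G² + (-3 + (G/G)*G)*G) + 5 = (G² + (-3 + 1*G)*G) + 5 = (G² + (-3 + G)*G) + 5 = (G² + G*(-3 + G)) + 5 = 5 + G² + G*(-3 + G))
T(K) - 14*s(E(3)) = (5 + (-7)² - 7*(-3 - 7)) - 14*(-5) = (5 + 49 - 7*(-10)) + 70 = (5 + 49 + 70) + 70 = 124 + 70 = 194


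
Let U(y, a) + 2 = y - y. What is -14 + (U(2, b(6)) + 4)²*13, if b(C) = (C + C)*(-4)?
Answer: 38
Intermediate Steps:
b(C) = -8*C (b(C) = (2*C)*(-4) = -8*C)
U(y, a) = -2 (U(y, a) = -2 + (y - y) = -2 + 0 = -2)
-14 + (U(2, b(6)) + 4)²*13 = -14 + (-2 + 4)²*13 = -14 + 2²*13 = -14 + 4*13 = -14 + 52 = 38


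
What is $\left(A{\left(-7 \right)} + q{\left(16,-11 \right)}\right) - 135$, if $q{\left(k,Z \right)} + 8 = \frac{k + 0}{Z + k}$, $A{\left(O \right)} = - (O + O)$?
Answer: $- \frac{629}{5} \approx -125.8$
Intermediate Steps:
$A{\left(O \right)} = - 2 O$
$q{\left(k,Z \right)} = -8 + \frac{k}{Z + k}$ ($q{\left(k,Z \right)} = -8 + \frac{k + 0}{Z + k} = -8 + \frac{k}{Z + k}$)
$\left(A{\left(-7 \right)} + q{\left(16,-11 \right)}\right) - 135 = \left(\left(-2\right) \left(-7\right) + \frac{\left(-8\right) \left(-11\right) - 112}{-11 + 16}\right) - 135 = \left(14 + \frac{88 - 112}{5}\right) - 135 = \left(14 + \frac{1}{5} \left(-24\right)\right) - 135 = \left(14 - \frac{24}{5}\right) - 135 = \frac{46}{5} - 135 = - \frac{629}{5}$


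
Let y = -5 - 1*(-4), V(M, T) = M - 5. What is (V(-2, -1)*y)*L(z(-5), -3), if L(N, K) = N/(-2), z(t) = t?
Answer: 35/2 ≈ 17.500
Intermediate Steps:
V(M, T) = -5 + M
L(N, K) = -N/2 (L(N, K) = N*(-½) = -N/2)
y = -1 (y = -5 + 4 = -1)
(V(-2, -1)*y)*L(z(-5), -3) = ((-5 - 2)*(-1))*(-½*(-5)) = -7*(-1)*(5/2) = 7*(5/2) = 35/2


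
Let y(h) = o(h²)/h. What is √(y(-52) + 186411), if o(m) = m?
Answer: √186359 ≈ 431.69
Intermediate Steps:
y(h) = h (y(h) = h²/h = h)
√(y(-52) + 186411) = √(-52 + 186411) = √186359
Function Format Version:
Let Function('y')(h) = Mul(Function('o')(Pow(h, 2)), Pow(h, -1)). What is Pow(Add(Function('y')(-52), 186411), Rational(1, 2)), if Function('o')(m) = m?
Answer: Pow(186359, Rational(1, 2)) ≈ 431.69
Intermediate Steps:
Function('y')(h) = h (Function('y')(h) = Mul(Pow(h, 2), Pow(h, -1)) = h)
Pow(Add(Function('y')(-52), 186411), Rational(1, 2)) = Pow(Add(-52, 186411), Rational(1, 2)) = Pow(186359, Rational(1, 2))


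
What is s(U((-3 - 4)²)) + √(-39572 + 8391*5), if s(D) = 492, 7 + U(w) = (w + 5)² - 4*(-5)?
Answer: 492 + √2383 ≈ 540.82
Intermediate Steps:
U(w) = 13 + (5 + w)² (U(w) = -7 + ((w + 5)² - 4*(-5)) = -7 + ((5 + w)² + 20) = -7 + (20 + (5 + w)²) = 13 + (5 + w)²)
s(U((-3 - 4)²)) + √(-39572 + 8391*5) = 492 + √(-39572 + 8391*5) = 492 + √(-39572 + 41955) = 492 + √2383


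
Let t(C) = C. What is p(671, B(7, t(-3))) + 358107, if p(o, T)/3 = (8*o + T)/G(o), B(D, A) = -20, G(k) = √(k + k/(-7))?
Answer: 358107 + 2674*√28182/671 ≈ 3.5878e+5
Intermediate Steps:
G(k) = √42*√k/7 (G(k) = √(k + k*(-⅐)) = √(k - k/7) = √(6*k/7) = √42*√k/7)
p(o, T) = √42*(T + 8*o)/(2*√o) (p(o, T) = 3*((8*o + T)/((√42*√o/7))) = 3*((T + 8*o)*(√42/(6*√o))) = 3*(√42*(T + 8*o)/(6*√o)) = √42*(T + 8*o)/(2*√o))
p(671, B(7, t(-3))) + 358107 = √42*(-20 + 8*671)/(2*√671) + 358107 = √42*(√671/671)*(-20 + 5368)/2 + 358107 = (½)*√42*(√671/671)*5348 + 358107 = 2674*√28182/671 + 358107 = 358107 + 2674*√28182/671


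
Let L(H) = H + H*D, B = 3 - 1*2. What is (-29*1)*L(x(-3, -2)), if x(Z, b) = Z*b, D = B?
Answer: -348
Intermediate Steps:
B = 1 (B = 3 - 2 = 1)
D = 1
L(H) = 2*H (L(H) = H + H*1 = H + H = 2*H)
(-29*1)*L(x(-3, -2)) = (-29*1)*(2*(-3*(-2))) = -58*6 = -29*12 = -348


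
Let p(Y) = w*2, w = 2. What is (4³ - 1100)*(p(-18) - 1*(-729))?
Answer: -759388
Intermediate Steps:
p(Y) = 4 (p(Y) = 2*2 = 4)
(4³ - 1100)*(p(-18) - 1*(-729)) = (4³ - 1100)*(4 - 1*(-729)) = (64 - 1100)*(4 + 729) = -1036*733 = -759388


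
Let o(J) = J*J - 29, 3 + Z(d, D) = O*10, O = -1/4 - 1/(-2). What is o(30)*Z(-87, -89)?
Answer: -871/2 ≈ -435.50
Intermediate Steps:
O = ¼ (O = -1*¼ - 1*(-½) = -¼ + ½ = ¼ ≈ 0.25000)
Z(d, D) = -½ (Z(d, D) = -3 + (¼)*10 = -3 + 5/2 = -½)
o(J) = -29 + J² (o(J) = J² - 29 = -29 + J²)
o(30)*Z(-87, -89) = (-29 + 30²)*(-½) = (-29 + 900)*(-½) = 871*(-½) = -871/2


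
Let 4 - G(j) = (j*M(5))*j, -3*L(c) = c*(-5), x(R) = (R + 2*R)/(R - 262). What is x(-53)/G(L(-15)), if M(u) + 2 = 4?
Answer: -53/130830 ≈ -0.00040511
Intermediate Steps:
M(u) = 2 (M(u) = -2 + 4 = 2)
x(R) = 3*R/(-262 + R) (x(R) = (3*R)/(-262 + R) = 3*R/(-262 + R))
L(c) = 5*c/3 (L(c) = -c*(-5)/3 = -(-5)*c/3 = 5*c/3)
G(j) = 4 - 2*j² (G(j) = 4 - j*2*j = 4 - 2*j*j = 4 - 2*j²)
x(-53)/G(L(-15)) = (3*(-53)/(-262 - 53))/(4 - 2*((5/3)*(-15))²) = (3*(-53)/(-315))/(4 - 2*(-25)²) = (3*(-53)*(-1/315))/(4 - 2*625) = 53/(105*(4 - 1250)) = (53/105)/(-1246) = (53/105)*(-1/1246) = -53/130830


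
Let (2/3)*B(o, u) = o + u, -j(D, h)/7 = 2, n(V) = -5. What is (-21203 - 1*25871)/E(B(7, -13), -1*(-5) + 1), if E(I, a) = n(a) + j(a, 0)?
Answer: 47074/19 ≈ 2477.6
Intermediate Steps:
j(D, h) = -14 (j(D, h) = -7*2 = -14)
B(o, u) = 3*o/2 + 3*u/2 (B(o, u) = 3*(o + u)/2 = 3*o/2 + 3*u/2)
E(I, a) = -19 (E(I, a) = -5 - 14 = -19)
(-21203 - 1*25871)/E(B(7, -13), -1*(-5) + 1) = (-21203 - 1*25871)/(-19) = (-21203 - 25871)*(-1/19) = -47074*(-1/19) = 47074/19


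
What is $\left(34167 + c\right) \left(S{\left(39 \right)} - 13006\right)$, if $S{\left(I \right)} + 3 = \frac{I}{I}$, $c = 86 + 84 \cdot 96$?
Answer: $-550459536$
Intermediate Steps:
$c = 8150$ ($c = 86 + 8064 = 8150$)
$S{\left(I \right)} = -2$ ($S{\left(I \right)} = -3 + \frac{I}{I} = -3 + 1 = -2$)
$\left(34167 + c\right) \left(S{\left(39 \right)} - 13006\right) = \left(34167 + 8150\right) \left(-2 - 13006\right) = 42317 \left(-13008\right) = -550459536$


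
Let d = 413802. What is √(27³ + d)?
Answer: 39*√285 ≈ 658.40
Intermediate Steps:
√(27³ + d) = √(27³ + 413802) = √(19683 + 413802) = √433485 = 39*√285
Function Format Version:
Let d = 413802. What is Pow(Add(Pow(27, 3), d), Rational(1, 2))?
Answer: Mul(39, Pow(285, Rational(1, 2))) ≈ 658.40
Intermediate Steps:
Pow(Add(Pow(27, 3), d), Rational(1, 2)) = Pow(Add(Pow(27, 3), 413802), Rational(1, 2)) = Pow(Add(19683, 413802), Rational(1, 2)) = Pow(433485, Rational(1, 2)) = Mul(39, Pow(285, Rational(1, 2)))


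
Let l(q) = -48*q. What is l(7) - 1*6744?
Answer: -7080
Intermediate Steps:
l(7) - 1*6744 = -48*7 - 1*6744 = -336 - 6744 = -7080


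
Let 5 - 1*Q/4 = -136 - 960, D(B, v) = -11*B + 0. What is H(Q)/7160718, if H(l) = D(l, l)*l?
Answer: -35557896/1193453 ≈ -29.794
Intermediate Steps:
D(B, v) = -11*B
Q = 4404 (Q = 20 - 4*(-136 - 960) = 20 - 4*(-1096) = 20 + 4384 = 4404)
H(l) = -11*l² (H(l) = (-11*l)*l = -11*l²)
H(Q)/7160718 = -11*4404²/7160718 = -11*19395216*(1/7160718) = -213347376*1/7160718 = -35557896/1193453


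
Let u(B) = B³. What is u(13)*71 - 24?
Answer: 155963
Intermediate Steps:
u(13)*71 - 24 = 13³*71 - 24 = 2197*71 - 24 = 155987 - 24 = 155963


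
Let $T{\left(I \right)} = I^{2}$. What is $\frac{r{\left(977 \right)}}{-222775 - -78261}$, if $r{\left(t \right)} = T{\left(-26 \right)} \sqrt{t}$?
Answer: $- \frac{338 \sqrt{977}}{72257} \approx -0.14621$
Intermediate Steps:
$r{\left(t \right)} = 676 \sqrt{t}$ ($r{\left(t \right)} = \left(-26\right)^{2} \sqrt{t} = 676 \sqrt{t}$)
$\frac{r{\left(977 \right)}}{-222775 - -78261} = \frac{676 \sqrt{977}}{-222775 - -78261} = \frac{676 \sqrt{977}}{-222775 + 78261} = \frac{676 \sqrt{977}}{-144514} = 676 \sqrt{977} \left(- \frac{1}{144514}\right) = - \frac{338 \sqrt{977}}{72257}$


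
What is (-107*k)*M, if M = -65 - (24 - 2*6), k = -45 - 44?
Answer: -733271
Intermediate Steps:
k = -89
M = -77 (M = -65 - (24 - 12) = -65 - 1*12 = -65 - 12 = -77)
(-107*k)*M = -107*(-89)*(-77) = 9523*(-77) = -733271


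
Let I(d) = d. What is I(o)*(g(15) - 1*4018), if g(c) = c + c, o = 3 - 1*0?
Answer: -11964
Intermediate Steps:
o = 3 (o = 3 + 0 = 3)
g(c) = 2*c
I(o)*(g(15) - 1*4018) = 3*(2*15 - 1*4018) = 3*(30 - 4018) = 3*(-3988) = -11964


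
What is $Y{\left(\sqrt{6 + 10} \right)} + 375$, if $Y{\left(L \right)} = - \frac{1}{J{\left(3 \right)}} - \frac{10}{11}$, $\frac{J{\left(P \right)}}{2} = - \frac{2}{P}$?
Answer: $\frac{16493}{44} \approx 374.84$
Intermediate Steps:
$J{\left(P \right)} = - \frac{4}{P}$ ($J{\left(P \right)} = 2 \left(- \frac{2}{P}\right) = - \frac{4}{P}$)
$Y{\left(L \right)} = - \frac{7}{44}$ ($Y{\left(L \right)} = - \frac{1}{\left(-4\right) \frac{1}{3}} - \frac{10}{11} = - \frac{1}{- \frac{4}{3}} - \frac{10}{11} = \left(-1\right) \left(- \frac{3}{4}\right) - \frac{10}{11} = \frac{3}{4} - \frac{10}{11} = - \frac{7}{44}$)
$Y{\left(\sqrt{6 + 10} \right)} + 375 = - \frac{7}{44} + 375 = \frac{16493}{44}$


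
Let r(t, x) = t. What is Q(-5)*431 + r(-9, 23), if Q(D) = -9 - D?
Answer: -1733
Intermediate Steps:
Q(-5)*431 + r(-9, 23) = (-9 - 1*(-5))*431 - 9 = (-9 + 5)*431 - 9 = -4*431 - 9 = -1724 - 9 = -1733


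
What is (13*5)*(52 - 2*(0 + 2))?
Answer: 3120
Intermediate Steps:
(13*5)*(52 - 2*(0 + 2)) = 65*(52 - 2*2) = 65*(52 - 1*4) = 65*(52 - 4) = 65*48 = 3120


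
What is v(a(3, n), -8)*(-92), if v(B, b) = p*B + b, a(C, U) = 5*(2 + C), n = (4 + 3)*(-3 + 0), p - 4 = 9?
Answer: -29164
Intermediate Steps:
p = 13 (p = 4 + 9 = 13)
n = -21 (n = 7*(-3) = -21)
a(C, U) = 10 + 5*C
v(B, b) = b + 13*B (v(B, b) = 13*B + b = b + 13*B)
v(a(3, n), -8)*(-92) = (-8 + 13*(10 + 5*3))*(-92) = (-8 + 13*(10 + 15))*(-92) = (-8 + 13*25)*(-92) = (-8 + 325)*(-92) = 317*(-92) = -29164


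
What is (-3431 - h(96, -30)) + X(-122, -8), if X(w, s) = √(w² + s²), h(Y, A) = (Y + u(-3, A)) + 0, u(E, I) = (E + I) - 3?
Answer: -3491 + 2*√3737 ≈ -3368.7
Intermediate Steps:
u(E, I) = -3 + E + I
h(Y, A) = -6 + A + Y (h(Y, A) = (Y + (-3 - 3 + A)) + 0 = (Y + (-6 + A)) + 0 = (-6 + A + Y) + 0 = -6 + A + Y)
X(w, s) = √(s² + w²)
(-3431 - h(96, -30)) + X(-122, -8) = (-3431 - (-6 - 30 + 96)) + √((-8)² + (-122)²) = (-3431 - 1*60) + √(64 + 14884) = (-3431 - 60) + √14948 = -3491 + 2*√3737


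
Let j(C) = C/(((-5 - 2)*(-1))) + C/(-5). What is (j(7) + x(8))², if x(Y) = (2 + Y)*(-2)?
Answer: 10404/25 ≈ 416.16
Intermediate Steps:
j(C) = -2*C/35 (j(C) = C/((-7*(-1))) + C*(-⅕) = C/7 - C/5 = -2*C/35)
x(Y) = -4 - 2*Y
(j(7) + x(8))² = (-2/35*7 + (-4 - 2*8))² = (-⅖ + (-4 - 16))² = (-⅖ - 20)² = (-102/5)² = 10404/25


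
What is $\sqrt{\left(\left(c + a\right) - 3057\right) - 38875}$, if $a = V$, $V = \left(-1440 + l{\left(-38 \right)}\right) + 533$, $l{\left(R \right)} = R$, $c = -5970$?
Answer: $i \sqrt{48847} \approx 221.01 i$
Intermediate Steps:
$V = -945$ ($V = \left(-1440 - 38\right) + 533 = -1478 + 533 = -945$)
$a = -945$
$\sqrt{\left(\left(c + a\right) - 3057\right) - 38875} = \sqrt{\left(\left(-5970 - 945\right) - 3057\right) - 38875} = \sqrt{\left(-6915 - 3057\right) - 38875} = \sqrt{-9972 - 38875} = \sqrt{-48847} = i \sqrt{48847}$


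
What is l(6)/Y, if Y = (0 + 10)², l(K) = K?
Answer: 3/50 ≈ 0.060000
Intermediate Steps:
Y = 100 (Y = 10² = 100)
l(6)/Y = 6/100 = 6*(1/100) = 3/50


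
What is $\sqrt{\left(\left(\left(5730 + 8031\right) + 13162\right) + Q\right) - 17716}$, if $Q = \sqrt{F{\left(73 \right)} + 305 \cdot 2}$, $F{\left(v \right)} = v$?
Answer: $\sqrt{9207 + \sqrt{683}} \approx 96.089$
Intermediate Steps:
$Q = \sqrt{683}$ ($Q = \sqrt{73 + 305 \cdot 2} = \sqrt{73 + 610} = \sqrt{683} \approx 26.134$)
$\sqrt{\left(\left(\left(5730 + 8031\right) + 13162\right) + Q\right) - 17716} = \sqrt{\left(\left(\left(5730 + 8031\right) + 13162\right) + \sqrt{683}\right) - 17716} = \sqrt{\left(\left(13761 + 13162\right) + \sqrt{683}\right) - 17716} = \sqrt{\left(26923 + \sqrt{683}\right) - 17716} = \sqrt{9207 + \sqrt{683}}$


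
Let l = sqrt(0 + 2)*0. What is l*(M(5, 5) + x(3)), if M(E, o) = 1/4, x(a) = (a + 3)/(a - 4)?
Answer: 0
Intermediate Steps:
x(a) = (3 + a)/(-4 + a)
l = 0 (l = sqrt(2)*0 = 0)
M(E, o) = 1/4
l*(M(5, 5) + x(3)) = 0*(1/4 + (3 + 3)/(-4 + 3)) = 0*(1/4 + 6/(-1)) = 0*(1/4 - 1*6) = 0*(1/4 - 6) = 0*(-23/4) = 0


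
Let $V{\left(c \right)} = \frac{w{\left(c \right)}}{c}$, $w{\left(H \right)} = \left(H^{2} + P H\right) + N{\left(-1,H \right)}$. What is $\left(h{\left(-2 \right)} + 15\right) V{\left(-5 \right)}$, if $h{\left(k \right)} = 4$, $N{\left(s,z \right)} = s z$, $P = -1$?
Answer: $-133$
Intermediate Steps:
$w{\left(H \right)} = H^{2} - 2 H$ ($w{\left(H \right)} = \left(H^{2} - H\right) - H = H^{2} - 2 H$)
$V{\left(c \right)} = -2 + c$ ($V{\left(c \right)} = \frac{c \left(-2 + c\right)}{c} = -2 + c$)
$\left(h{\left(-2 \right)} + 15\right) V{\left(-5 \right)} = \left(4 + 15\right) \left(-2 - 5\right) = 19 \left(-7\right) = -133$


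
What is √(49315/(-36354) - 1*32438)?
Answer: I*√42872285541918/36354 ≈ 180.11*I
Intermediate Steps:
√(49315/(-36354) - 1*32438) = √(49315*(-1/36354) - 32438) = √(-49315/36354 - 32438) = √(-1179300367/36354) = I*√42872285541918/36354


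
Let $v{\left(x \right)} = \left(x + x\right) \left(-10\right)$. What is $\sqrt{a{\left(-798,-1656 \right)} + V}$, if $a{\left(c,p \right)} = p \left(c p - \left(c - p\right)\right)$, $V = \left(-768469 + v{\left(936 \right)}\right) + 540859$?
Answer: $3 i \sqrt{243023290} \approx 46768.0 i$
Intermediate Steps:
$v{\left(x \right)} = - 20 x$ ($v{\left(x \right)} = 2 x \left(-10\right) = - 20 x$)
$V = -246330$ ($V = \left(-768469 - 18720\right) + 540859 = -787189 + 540859 = -246330$)
$a{\left(c,p \right)} = p \left(p - c + c p\right)$
$\sqrt{a{\left(-798,-1656 \right)} + V} = \sqrt{- 1656 \left(-1656 - -798 - -1321488\right) - 246330} = \sqrt{- 1656 \left(-1656 + 798 + 1321488\right) - 246330} = \sqrt{\left(-1656\right) 1320630 - 246330} = \sqrt{-2186963280 - 246330} = \sqrt{-2187209610} = 3 i \sqrt{243023290}$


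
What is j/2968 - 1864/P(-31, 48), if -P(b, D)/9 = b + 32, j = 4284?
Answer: 198961/954 ≈ 208.55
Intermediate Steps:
P(b, D) = -288 - 9*b (P(b, D) = -9*(b + 32) = -9*(32 + b) = -288 - 9*b)
j/2968 - 1864/P(-31, 48) = 4284/2968 - 1864/(-288 - 9*(-31)) = 4284*(1/2968) - 1864/(-288 + 279) = 153/106 - 1864/(-9) = 153/106 - 1864*(-⅑) = 153/106 + 1864/9 = 198961/954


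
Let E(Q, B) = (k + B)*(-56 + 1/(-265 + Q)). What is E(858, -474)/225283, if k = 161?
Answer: 10393791/133592819 ≈ 0.077802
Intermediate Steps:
E(Q, B) = (-56 + 1/(-265 + Q))*(161 + B) (E(Q, B) = (161 + B)*(-56 + 1/(-265 + Q)) = (-56 + 1/(-265 + Q))*(161 + B))
E(858, -474)/225283 = ((2389401 - 9016*858 + 14841*(-474) - 56*(-474)*858)/(-265 + 858))/225283 = ((2389401 - 7735728 - 7034634 + 22774752)/593)*(1/225283) = ((1/593)*10393791)*(1/225283) = (10393791/593)*(1/225283) = 10393791/133592819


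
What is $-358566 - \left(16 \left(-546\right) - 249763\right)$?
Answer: $-100067$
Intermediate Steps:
$-358566 - \left(16 \left(-546\right) - 249763\right) = -358566 - \left(-8736 - 249763\right) = -358566 - -258499 = -358566 + 258499 = -100067$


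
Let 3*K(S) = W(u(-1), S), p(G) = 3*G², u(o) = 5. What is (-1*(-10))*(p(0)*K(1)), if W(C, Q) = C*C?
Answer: 0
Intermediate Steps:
W(C, Q) = C²
K(S) = 25/3 (K(S) = (⅓)*5² = (⅓)*25 = 25/3)
(-1*(-10))*(p(0)*K(1)) = (-1*(-10))*((3*0²)*(25/3)) = 10*((3*0)*(25/3)) = 10*(0*(25/3)) = 10*0 = 0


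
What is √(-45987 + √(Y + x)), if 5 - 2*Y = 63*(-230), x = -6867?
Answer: √(-183948 + 2*√1522)/2 ≈ 214.4*I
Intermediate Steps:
Y = 14495/2 (Y = 5/2 - 63*(-230)/2 = 5/2 - ½*(-14490) = 5/2 + 7245 = 14495/2 ≈ 7247.5)
√(-45987 + √(Y + x)) = √(-45987 + √(14495/2 - 6867)) = √(-45987 + √(761/2)) = √(-45987 + √1522/2)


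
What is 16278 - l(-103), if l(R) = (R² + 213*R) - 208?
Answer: 27816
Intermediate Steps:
l(R) = -208 + R² + 213*R
16278 - l(-103) = 16278 - (-208 + (-103)² + 213*(-103)) = 16278 - (-208 + 10609 - 21939) = 16278 - 1*(-11538) = 16278 + 11538 = 27816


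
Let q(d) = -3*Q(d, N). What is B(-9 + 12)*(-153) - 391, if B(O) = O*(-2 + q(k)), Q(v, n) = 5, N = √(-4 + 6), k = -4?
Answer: 7412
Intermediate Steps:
N = √2 ≈ 1.4142
q(d) = -15 (q(d) = -3*5 = -15)
B(O) = -17*O (B(O) = O*(-2 - 15) = O*(-17) = -17*O)
B(-9 + 12)*(-153) - 391 = -17*(-9 + 12)*(-153) - 391 = -17*3*(-153) - 391 = -51*(-153) - 391 = 7803 - 391 = 7412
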